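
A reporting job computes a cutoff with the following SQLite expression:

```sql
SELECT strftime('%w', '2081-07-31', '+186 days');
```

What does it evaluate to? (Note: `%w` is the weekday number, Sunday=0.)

First apply '+186 days': 2081-07-31 → 2082-02-02.
2082-02-02 is a Monday; with Sunday=0 that is 1.

1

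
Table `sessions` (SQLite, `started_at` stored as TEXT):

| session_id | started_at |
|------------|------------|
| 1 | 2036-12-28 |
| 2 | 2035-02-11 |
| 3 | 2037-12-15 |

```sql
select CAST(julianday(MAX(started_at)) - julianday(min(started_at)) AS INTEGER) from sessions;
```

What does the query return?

1038

MIN = 2035-02-11, MAX = 2037-12-15.
17 days remain in February 2035 after the 11th (28 − 11).
Full months from March 2035 through November 2037 contribute their day counts.
Then 15 days into December 2037.
Total: 17 + 31 + 30 + 31 + 30 + 31 + 31 + 30 + 31 + 30 + 31 + 31 + 29 + 31 + 30 + 31 + 30 + 31 + 31 + 30 + 31 + 30 + 31 + 31 + 28 + 31 + 30 + 31 + 30 + 31 + 31 + 30 + 31 + 30 + 15 = 1038.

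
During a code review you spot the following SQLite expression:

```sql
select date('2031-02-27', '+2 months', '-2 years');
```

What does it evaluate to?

Adding +2 months to 2031-02-27 gives 2031-04-27.
Adding -2 years to 2031-04-27 gives 2029-04-27.

2029-04-27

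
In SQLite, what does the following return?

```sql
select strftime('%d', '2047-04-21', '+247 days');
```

First apply '+247 days': 2047-04-21 → 2047-12-24.
`%d` extracts the 2-digit day of month: 24.

24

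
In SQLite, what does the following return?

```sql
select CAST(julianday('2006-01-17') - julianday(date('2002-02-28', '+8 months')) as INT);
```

1177

Adding +8 months to 2002-02-28 gives 2002-10-28.
3 days remain in October 2002 after the 28th (31 − 28).
Full months from November 2002 through December 2005 contribute their day counts.
Then 17 days into January 2006.
Total: 3 + 30 + 31 + 31 + 28 + 31 + 30 + 31 + 30 + 31 + 31 + 30 + 31 + 30 + 31 + 31 + 29 + 31 + 30 + 31 + 30 + 31 + 31 + 30 + 31 + 30 + 31 + 31 + 28 + 31 + 30 + 31 + 30 + 31 + 31 + 30 + 31 + 30 + 31 + 17 = 1177.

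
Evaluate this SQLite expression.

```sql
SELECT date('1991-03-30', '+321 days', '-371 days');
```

1991-02-08

Applying '+321 days' to 1991-03-30: counting 321 days forward gives 1992-02-14.
Applying '-371 days' to 1992-02-14: counting 371 days back gives 1991-02-08.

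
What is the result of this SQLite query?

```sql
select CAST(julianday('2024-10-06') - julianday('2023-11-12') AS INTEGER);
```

329

18 days remain in November 2023 after the 12th (30 − 12).
Full months from December 2023 through September 2024 contribute their day counts.
Then 6 days into October 2024.
Total: 18 + 31 + 31 + 29 + 31 + 30 + 31 + 30 + 31 + 31 + 30 + 6 = 329.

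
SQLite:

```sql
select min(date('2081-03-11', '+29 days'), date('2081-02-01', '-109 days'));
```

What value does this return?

2080-10-15

date('2081-03-11', '+29 days') → 2081-04-09.
date('2081-02-01', '-109 days') → 2080-10-15.
Earlier of the two is 2080-10-15.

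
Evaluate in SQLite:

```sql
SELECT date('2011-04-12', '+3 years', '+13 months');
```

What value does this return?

Adding +3 years to 2011-04-12 gives 2014-04-12.
Adding +13 months to 2014-04-12 gives 2015-05-12.

2015-05-12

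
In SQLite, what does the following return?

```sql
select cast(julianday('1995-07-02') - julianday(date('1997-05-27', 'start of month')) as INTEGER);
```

`start of month` rewinds 1997-05-27 to 1997-05-01.
29 days remain in July 1995 after the 2nd (31 − 2).
Full months from August 1995 through April 1997 contribute their day counts.
Then 1 day into May 1997.
Total: 29 + 31 + 30 + 31 + 30 + 31 + 31 + 29 + 31 + 30 + 31 + 30 + 31 + 31 + 30 + 31 + 30 + 31 + 31 + 28 + 31 + 30 + 1 = 669.
The subtraction is earlier − later, so the result is −669 → -669.

-669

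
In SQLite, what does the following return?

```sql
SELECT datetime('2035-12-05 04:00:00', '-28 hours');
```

-28 hours from 2035-12-05 04:00:00 is 2035-12-04 00:00:00 (crosses midnight).

2035-12-04 00:00:00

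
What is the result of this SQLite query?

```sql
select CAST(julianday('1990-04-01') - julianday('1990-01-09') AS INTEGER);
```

22 days remain in January 1990 after the 9th (31 − 9).
February 1990: 28 days.
March 1990: 31 days.
Then 1 day into April 1990.
Total: 22 + 28 + 31 + 1 = 82.

82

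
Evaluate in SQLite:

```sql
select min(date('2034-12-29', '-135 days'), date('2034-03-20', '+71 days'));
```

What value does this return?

2034-05-30

date('2034-12-29', '-135 days') → 2034-08-16.
date('2034-03-20', '+71 days') → 2034-05-30.
Earlier of the two is 2034-05-30.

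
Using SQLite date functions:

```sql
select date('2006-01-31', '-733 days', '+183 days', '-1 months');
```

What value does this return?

2004-06-30

Applying '-733 days' to 2006-01-31: counting 733 days back gives 2004-01-29.
Applying '+183 days' to 2004-01-29: counting 183 days forward gives 2004-07-30.
Adding -1 month to 2004-07-30 gives 2004-06-30.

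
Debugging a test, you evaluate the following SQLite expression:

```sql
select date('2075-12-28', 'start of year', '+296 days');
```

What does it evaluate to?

`start of year` rewinds 2075-12-28 to 2075-01-01.
Applying '+296 days' to 2075-01-01: counting 296 days forward gives 2075-10-24.

2075-10-24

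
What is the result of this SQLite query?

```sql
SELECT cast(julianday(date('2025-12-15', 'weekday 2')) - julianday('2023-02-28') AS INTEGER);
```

1022

`weekday 2` advances to the next Tuesday; 2025-12-15 is a Monday, so it moves forward to 2025-12-16.
0 days remain in February 2023 after the 28th (28 − 28).
Full months from March 2023 through November 2025 contribute their day counts.
Then 16 days into December 2025.
Total: 0 + 31 + 30 + 31 + 30 + 31 + 31 + 30 + 31 + 30 + 31 + 31 + 29 + 31 + 30 + 31 + 30 + 31 + 31 + 30 + 31 + 30 + 31 + 31 + 28 + 31 + 30 + 31 + 30 + 31 + 31 + 30 + 31 + 30 + 16 = 1022.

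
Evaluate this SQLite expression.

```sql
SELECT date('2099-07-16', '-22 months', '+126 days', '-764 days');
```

2095-12-18

Adding -22 months to 2099-07-16 gives 2097-09-16.
Applying '+126 days' to 2097-09-16: counting 126 days forward gives 2098-01-20.
Applying '-764 days' to 2098-01-20: counting 764 days back gives 2095-12-18.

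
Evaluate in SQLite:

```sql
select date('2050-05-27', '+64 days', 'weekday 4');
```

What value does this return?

2050-08-04

Applying '+64 days' to 2050-05-27: counting 64 days forward gives 2050-07-30.
`weekday 4` advances to the next Thursday; 2050-07-30 is a Saturday, so it moves forward to 2050-08-04.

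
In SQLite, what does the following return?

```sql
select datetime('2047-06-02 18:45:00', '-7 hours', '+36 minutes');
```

-7 hours from 2047-06-02 18:45:00 is 2047-06-02 11:45:00.
+36 minutes from 2047-06-02 11:45:00 is 2047-06-02 12:21:00.

2047-06-02 12:21:00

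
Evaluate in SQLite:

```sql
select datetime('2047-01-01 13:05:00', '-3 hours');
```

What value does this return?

2047-01-01 10:05:00

-3 hours from 2047-01-01 13:05:00 is 2047-01-01 10:05:00.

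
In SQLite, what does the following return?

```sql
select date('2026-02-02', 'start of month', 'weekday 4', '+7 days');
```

`start of month` rewinds 2026-02-02 to 2026-02-01.
`weekday 4` advances to the next Thursday; 2026-02-01 is a Sunday, so it moves forward to 2026-02-05.
Advancing 7 more days within February lands on 2026-02-12.

2026-02-12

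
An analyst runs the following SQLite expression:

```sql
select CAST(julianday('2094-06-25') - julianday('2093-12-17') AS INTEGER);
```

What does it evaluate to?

14 days remain in December 2093 after the 17th (31 − 17).
January 2094: 31 days.
February 2094: 28 days.
March 2094: 31 days.
April 2094: 30 days.
May 2094: 31 days.
Then 25 days into June 2094.
Total: 14 + 31 + 28 + 31 + 30 + 31 + 25 = 190.

190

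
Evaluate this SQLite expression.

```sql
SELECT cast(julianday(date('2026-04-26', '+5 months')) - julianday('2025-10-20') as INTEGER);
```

Adding +5 months to 2026-04-26 gives 2026-09-26.
11 days remain in October 2025 after the 20th (31 − 20).
Full months from November 2025 through August 2026 contribute their day counts.
Then 26 days into September 2026.
Total: 11 + 30 + 31 + 31 + 28 + 31 + 30 + 31 + 30 + 31 + 31 + 26 = 341.

341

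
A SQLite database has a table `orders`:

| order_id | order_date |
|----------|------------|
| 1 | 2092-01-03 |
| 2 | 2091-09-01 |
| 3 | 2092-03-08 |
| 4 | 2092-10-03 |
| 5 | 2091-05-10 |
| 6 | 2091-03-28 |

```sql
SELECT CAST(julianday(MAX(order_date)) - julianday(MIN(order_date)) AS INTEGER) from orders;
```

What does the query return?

555

MIN = 2091-03-28, MAX = 2092-10-03.
3 days remain in March 2091 after the 28th (31 − 28).
Full months from April 2091 through September 2092 contribute their day counts.
Then 3 days into October 2092.
Total: 3 + 30 + 31 + 30 + 31 + 31 + 30 + 31 + 30 + 31 + 31 + 29 + 31 + 30 + 31 + 30 + 31 + 31 + 30 + 3 = 555.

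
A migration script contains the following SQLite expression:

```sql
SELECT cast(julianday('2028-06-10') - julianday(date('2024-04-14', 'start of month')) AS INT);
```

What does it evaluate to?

1531

`start of month` rewinds 2024-04-14 to 2024-04-01.
29 days remain in April 2024 after the 1st (30 − 1).
Full months from May 2024 through May 2028 contribute their day counts.
Then 10 days into June 2028.
Total: 29 + 31 + 30 + 31 + 31 + 30 + 31 + 30 + 31 + 31 + 28 + 31 + 30 + 31 + 30 + 31 + 31 + 30 + 31 + 30 + 31 + 31 + 28 + 31 + 30 + 31 + 30 + 31 + 31 + 30 + 31 + 30 + 31 + 31 + 28 + 31 + 30 + 31 + 30 + 31 + 31 + 30 + 31 + 30 + 31 + 31 + 29 + 31 + 30 + 31 + 10 = 1531.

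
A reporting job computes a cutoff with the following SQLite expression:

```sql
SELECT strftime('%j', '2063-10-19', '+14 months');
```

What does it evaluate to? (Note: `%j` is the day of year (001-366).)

First apply '+14 months': 2063-10-19 → 2064-12-19.
Day-of-year for 2064-12-19: days since 2064-01-01 inclusive = 354, zero-padded to 354.

354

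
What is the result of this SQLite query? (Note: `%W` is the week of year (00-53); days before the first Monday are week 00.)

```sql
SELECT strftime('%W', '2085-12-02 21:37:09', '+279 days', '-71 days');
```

First apply '+279 days', '-71 days': 2085-12-02 21:37:09 → 2086-06-28 21:37:09.
2086-06-28 is a Friday. SQLite's %W counts Mondays since the year started; the result is 25.

25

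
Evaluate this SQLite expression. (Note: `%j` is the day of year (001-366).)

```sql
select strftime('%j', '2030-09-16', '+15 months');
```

350

First apply '+15 months': 2030-09-16 → 2031-12-16.
Day-of-year for 2031-12-16: days since 2031-01-01 inclusive = 350, zero-padded to 350.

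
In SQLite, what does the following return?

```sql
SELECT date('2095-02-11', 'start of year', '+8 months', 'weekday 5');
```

`start of year` rewinds 2095-02-11 to 2095-01-01.
Adding +8 months to 2095-01-01 gives 2095-09-01.
`weekday 5` advances to the next Friday; 2095-09-01 is a Thursday, so it moves forward to 2095-09-02.

2095-09-02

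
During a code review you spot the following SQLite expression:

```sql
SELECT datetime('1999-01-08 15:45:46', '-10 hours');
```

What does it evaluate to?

-10 hours from 1999-01-08 15:45:46 is 1999-01-08 05:45:46.

1999-01-08 05:45:46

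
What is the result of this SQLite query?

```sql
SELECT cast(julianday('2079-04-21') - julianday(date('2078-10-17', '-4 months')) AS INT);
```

Adding -4 months to 2078-10-17 gives 2078-06-17.
13 days remain in June 2078 after the 17th (30 − 17).
Full months from July 2078 through March 2079 contribute their day counts.
Then 21 days into April 2079.
Total: 13 + 31 + 31 + 30 + 31 + 30 + 31 + 31 + 28 + 31 + 21 = 308.

308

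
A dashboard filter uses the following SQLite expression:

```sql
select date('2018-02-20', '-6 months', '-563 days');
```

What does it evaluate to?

2016-02-04

Adding -6 months to 2018-02-20 gives 2017-08-20.
Applying '-563 days' to 2017-08-20: counting 563 days back gives 2016-02-04.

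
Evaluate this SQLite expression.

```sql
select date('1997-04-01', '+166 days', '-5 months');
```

1997-04-14

Applying '+166 days' to 1997-04-01: counting 166 days forward gives 1997-09-14.
Adding -5 months to 1997-09-14 gives 1997-04-14.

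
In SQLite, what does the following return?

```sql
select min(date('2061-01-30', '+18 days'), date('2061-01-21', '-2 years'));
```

2059-01-21

date('2061-01-30', '+18 days') → 2061-02-17.
date('2061-01-21', '-2 years') → 2059-01-21.
Earlier of the two is 2059-01-21.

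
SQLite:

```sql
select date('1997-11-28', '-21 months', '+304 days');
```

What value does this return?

Adding -21 months to 1997-11-28 gives 1996-02-28.
Applying '+304 days' to 1996-02-28: counting 304 days forward gives 1996-12-28.

1996-12-28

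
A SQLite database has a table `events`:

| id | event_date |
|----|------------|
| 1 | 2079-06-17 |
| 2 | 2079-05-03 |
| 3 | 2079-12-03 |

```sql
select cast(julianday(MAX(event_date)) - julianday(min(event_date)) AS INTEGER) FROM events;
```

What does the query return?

MIN = 2079-05-03, MAX = 2079-12-03.
28 days remain in May 2079 after the 3rd (31 − 3).
Full months from June 2079 through November 2079 contribute their day counts.
Then 3 days into December 2079.
Total: 28 + 30 + 31 + 31 + 30 + 31 + 30 + 3 = 214.

214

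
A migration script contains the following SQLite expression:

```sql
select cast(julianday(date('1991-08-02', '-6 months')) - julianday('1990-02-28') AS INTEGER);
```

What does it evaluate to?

Adding -6 months to 1991-08-02 gives 1991-02-02.
0 days remain in February 1990 after the 28th (28 − 28).
Full months from March 1990 through January 1991 contribute their day counts.
Then 2 days into February 1991.
Total: 0 + 31 + 30 + 31 + 30 + 31 + 31 + 30 + 31 + 30 + 31 + 31 + 2 = 339.

339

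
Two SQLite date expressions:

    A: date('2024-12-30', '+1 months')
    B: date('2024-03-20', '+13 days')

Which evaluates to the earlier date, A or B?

A = 2025-01-30.
B = 2024-04-02.
B is earlier.

B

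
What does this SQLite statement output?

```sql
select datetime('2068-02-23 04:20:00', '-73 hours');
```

-73 hours from 2068-02-23 04:20:00 is 2068-02-20 03:20:00 (crosses midnight).

2068-02-20 03:20:00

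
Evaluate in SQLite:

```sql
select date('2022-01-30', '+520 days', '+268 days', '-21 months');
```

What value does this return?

Applying '+520 days' to 2022-01-30: counting 520 days forward gives 2023-07-04.
Applying '+268 days' to 2023-07-04: counting 268 days forward gives 2024-03-28.
Adding -21 months to 2024-03-28 gives 2022-06-28.

2022-06-28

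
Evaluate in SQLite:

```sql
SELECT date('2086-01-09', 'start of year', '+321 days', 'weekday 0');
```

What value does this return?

2086-11-24

`start of year` rewinds 2086-01-09 to 2086-01-01.
Applying '+321 days' to 2086-01-01: counting 321 days forward gives 2086-11-18.
`weekday 0` advances to the next Sunday; 2086-11-18 is a Monday, so it moves forward to 2086-11-24.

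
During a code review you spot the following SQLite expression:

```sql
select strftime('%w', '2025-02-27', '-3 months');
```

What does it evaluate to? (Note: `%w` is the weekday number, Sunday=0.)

3

First apply '-3 months': 2025-02-27 → 2024-11-27.
2024-11-27 is a Wednesday; with Sunday=0 that is 3.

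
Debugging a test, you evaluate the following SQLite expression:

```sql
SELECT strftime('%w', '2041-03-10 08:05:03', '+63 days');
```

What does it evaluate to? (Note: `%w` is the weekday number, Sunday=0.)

0

First apply '+63 days': 2041-03-10 08:05:03 → 2041-05-12 08:05:03.
2041-05-12 is a Sunday; with Sunday=0 that is 0.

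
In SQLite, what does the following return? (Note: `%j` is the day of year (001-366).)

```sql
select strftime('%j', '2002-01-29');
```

029

Day-of-year for 2002-01-29: days since 2002-01-01 inclusive = 29, zero-padded to 029.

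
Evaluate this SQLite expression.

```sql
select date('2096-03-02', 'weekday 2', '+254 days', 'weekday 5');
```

`weekday 2` advances to the next Tuesday; 2096-03-02 is a Friday, so it moves forward to 2096-03-06.
Applying '+254 days' to 2096-03-06: counting 254 days forward gives 2096-11-15.
`weekday 5` advances to the next Friday; 2096-11-15 is a Thursday, so it moves forward to 2096-11-16.

2096-11-16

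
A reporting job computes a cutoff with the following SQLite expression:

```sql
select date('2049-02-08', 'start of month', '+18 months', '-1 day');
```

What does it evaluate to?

2050-07-31

`start of month` rewinds 2049-02-08 to 2049-02-01.
Adding +18 months to 2049-02-01 gives 2050-08-01.
Going back 1 day from 2050-08-01 reaches 2050-07-31 (last day of July, 31 days).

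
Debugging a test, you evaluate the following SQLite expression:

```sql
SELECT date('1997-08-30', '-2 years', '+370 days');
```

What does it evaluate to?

Adding -2 years to 1997-08-30 gives 1995-08-30.
Applying '+370 days' to 1995-08-30: counting 370 days forward gives 1996-09-03.

1996-09-03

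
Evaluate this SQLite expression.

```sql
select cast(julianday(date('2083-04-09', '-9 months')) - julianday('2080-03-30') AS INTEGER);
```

Adding -9 months to 2083-04-09 gives 2082-07-09.
1 day remains in March 2080 after the 30th (31 − 30).
Full months from April 2080 through June 2082 contribute their day counts.
Then 9 days into July 2082.
Total: 1 + 30 + 31 + 30 + 31 + 31 + 30 + 31 + 30 + 31 + 31 + 28 + 31 + 30 + 31 + 30 + 31 + 31 + 30 + 31 + 30 + 31 + 31 + 28 + 31 + 30 + 31 + 30 + 9 = 831.

831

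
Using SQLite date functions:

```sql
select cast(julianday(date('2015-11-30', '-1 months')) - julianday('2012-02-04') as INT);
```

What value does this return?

1364

Adding -1 month to 2015-11-30 gives 2015-10-30.
25 days remain in February 2012 after the 4th (29 − 4).
Full months from March 2012 through September 2015 contribute their day counts.
Then 30 days into October 2015.
Total: 25 + 31 + 30 + 31 + 30 + 31 + 31 + 30 + 31 + 30 + 31 + 31 + 28 + 31 + 30 + 31 + 30 + 31 + 31 + 30 + 31 + 30 + 31 + 31 + 28 + 31 + 30 + 31 + 30 + 31 + 31 + 30 + 31 + 30 + 31 + 31 + 28 + 31 + 30 + 31 + 30 + 31 + 31 + 30 + 30 = 1364.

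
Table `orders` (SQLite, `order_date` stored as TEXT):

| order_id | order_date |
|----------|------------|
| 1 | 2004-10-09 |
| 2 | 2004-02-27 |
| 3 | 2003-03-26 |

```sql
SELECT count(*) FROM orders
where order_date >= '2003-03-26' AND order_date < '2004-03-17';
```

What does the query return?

Rows in [2003-03-26, 2004-03-17): 2004-02-27, 2003-03-26 → 2 rows.

2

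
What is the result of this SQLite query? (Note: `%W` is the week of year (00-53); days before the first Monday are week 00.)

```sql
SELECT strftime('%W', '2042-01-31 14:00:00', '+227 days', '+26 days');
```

40

First apply '+227 days', '+26 days': 2042-01-31 14:00:00 → 2042-10-11 14:00:00.
2042-10-11 is a Saturday. SQLite's %W counts Mondays since the year started; the result is 40.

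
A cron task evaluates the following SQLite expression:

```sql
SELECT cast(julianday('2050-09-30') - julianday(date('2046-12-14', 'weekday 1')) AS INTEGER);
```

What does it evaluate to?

`weekday 1` advances to the next Monday; 2046-12-14 is a Friday, so it moves forward to 2046-12-17.
14 days remain in December 2046 after the 17th (31 − 17).
Full months from January 2047 through August 2050 contribute their day counts.
Then 30 days into September 2050.
Total: 14 + 31 + 28 + 31 + 30 + 31 + 30 + 31 + 31 + 30 + 31 + 30 + 31 + 31 + 29 + 31 + 30 + 31 + 30 + 31 + 31 + 30 + 31 + 30 + 31 + 31 + 28 + 31 + 30 + 31 + 30 + 31 + 31 + 30 + 31 + 30 + 31 + 31 + 28 + 31 + 30 + 31 + 30 + 31 + 31 + 30 = 1383.

1383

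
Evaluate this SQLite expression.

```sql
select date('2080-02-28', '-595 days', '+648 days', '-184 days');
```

Applying '-595 days' to 2080-02-28: counting 595 days back gives 2078-07-13.
Applying '+648 days' to 2078-07-13: counting 648 days forward gives 2080-04-21.
Applying '-184 days' to 2080-04-21: counting 184 days back gives 2079-10-20.

2079-10-20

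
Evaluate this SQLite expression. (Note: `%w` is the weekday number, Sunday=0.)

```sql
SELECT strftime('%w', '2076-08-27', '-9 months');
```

3

First apply '-9 months': 2076-08-27 → 2075-11-27.
2075-11-27 is a Wednesday; with Sunday=0 that is 3.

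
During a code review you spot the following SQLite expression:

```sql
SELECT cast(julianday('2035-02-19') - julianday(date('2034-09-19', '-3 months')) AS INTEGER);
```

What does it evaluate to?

245

Adding -3 months to 2034-09-19 gives 2034-06-19.
11 days remain in June 2034 after the 19th (30 − 19).
Full months from July 2034 through January 2035 contribute their day counts.
Then 19 days into February 2035.
Total: 11 + 31 + 31 + 30 + 31 + 30 + 31 + 31 + 19 = 245.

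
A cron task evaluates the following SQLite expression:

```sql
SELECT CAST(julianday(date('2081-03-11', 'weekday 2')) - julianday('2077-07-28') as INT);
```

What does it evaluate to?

1322

`weekday 2` advances to the next Tuesday; 2081-03-11 is already a Tuesday, so it stays at 2081-03-11.
3 days remain in July 2077 after the 28th (31 − 28).
Full months from August 2077 through February 2081 contribute their day counts.
Then 11 days into March 2081.
Total: 3 + 31 + 30 + 31 + 30 + 31 + 31 + 28 + 31 + 30 + 31 + 30 + 31 + 31 + 30 + 31 + 30 + 31 + 31 + 28 + 31 + 30 + 31 + 30 + 31 + 31 + 30 + 31 + 30 + 31 + 31 + 29 + 31 + 30 + 31 + 30 + 31 + 31 + 30 + 31 + 30 + 31 + 31 + 28 + 11 = 1322.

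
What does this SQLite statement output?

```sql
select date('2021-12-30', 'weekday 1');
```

`weekday 1` advances to the next Monday; 2021-12-30 is a Thursday, so it moves forward to 2022-01-03.

2022-01-03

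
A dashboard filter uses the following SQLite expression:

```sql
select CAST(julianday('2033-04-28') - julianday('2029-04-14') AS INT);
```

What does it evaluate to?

16 days remain in April 2029 after the 14th (30 − 14).
Full months from May 2029 through March 2033 contribute their day counts.
Then 28 days into April 2033.
Total: 16 + 31 + 30 + 31 + 31 + 30 + 31 + 30 + 31 + 31 + 28 + 31 + 30 + 31 + 30 + 31 + 31 + 30 + 31 + 30 + 31 + 31 + 28 + 31 + 30 + 31 + 30 + 31 + 31 + 30 + 31 + 30 + 31 + 31 + 29 + 31 + 30 + 31 + 30 + 31 + 31 + 30 + 31 + 30 + 31 + 31 + 28 + 31 + 28 = 1475.

1475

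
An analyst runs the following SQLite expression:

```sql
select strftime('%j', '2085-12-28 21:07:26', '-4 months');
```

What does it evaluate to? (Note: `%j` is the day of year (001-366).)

First apply '-4 months': 2085-12-28 21:07:26 → 2085-08-28 21:07:26.
Day-of-year for 2085-08-28: days since 2085-01-01 inclusive = 240, zero-padded to 240.

240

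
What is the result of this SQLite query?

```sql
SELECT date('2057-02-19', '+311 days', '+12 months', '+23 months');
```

2060-11-27

Applying '+311 days' to 2057-02-19: counting 311 days forward gives 2057-12-27.
Adding +12 months to 2057-12-27 gives 2058-12-27.
Adding +23 months to 2058-12-27 gives 2060-11-27.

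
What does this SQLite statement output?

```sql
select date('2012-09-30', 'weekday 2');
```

2012-10-02

`weekday 2` advances to the next Tuesday; 2012-09-30 is a Sunday, so it moves forward to 2012-10-02.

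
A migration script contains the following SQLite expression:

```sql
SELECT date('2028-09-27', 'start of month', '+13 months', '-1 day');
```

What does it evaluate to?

2029-09-30

`start of month` rewinds 2028-09-27 to 2028-09-01.
Adding +13 months to 2028-09-01 gives 2029-10-01.
Going back 1 day from 2029-10-01 reaches 2029-09-30 (last day of September, 30 days).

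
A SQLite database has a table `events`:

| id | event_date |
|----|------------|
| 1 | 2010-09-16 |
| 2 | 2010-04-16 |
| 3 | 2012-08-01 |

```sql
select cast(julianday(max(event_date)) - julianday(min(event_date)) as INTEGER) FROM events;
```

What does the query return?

838

MIN = 2010-04-16, MAX = 2012-08-01.
14 days remain in April 2010 after the 16th (30 − 16).
Full months from May 2010 through July 2012 contribute their day counts.
Then 1 day into August 2012.
Total: 14 + 31 + 30 + 31 + 31 + 30 + 31 + 30 + 31 + 31 + 28 + 31 + 30 + 31 + 30 + 31 + 31 + 30 + 31 + 30 + 31 + 31 + 29 + 31 + 30 + 31 + 30 + 31 + 1 = 838.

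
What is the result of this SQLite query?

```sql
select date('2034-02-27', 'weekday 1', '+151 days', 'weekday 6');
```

2034-07-29

`weekday 1` advances to the next Monday; 2034-02-27 is already a Monday, so it stays at 2034-02-27.
Applying '+151 days' to 2034-02-27: counting 151 days forward gives 2034-07-28.
`weekday 6` advances to the next Saturday; 2034-07-28 is a Friday, so it moves forward to 2034-07-29.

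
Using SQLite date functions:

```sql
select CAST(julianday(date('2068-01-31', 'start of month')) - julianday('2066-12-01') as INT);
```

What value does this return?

`start of month` rewinds 2068-01-31 to 2068-01-01.
30 days remain in December 2066 after the 1st (31 − 1).
Full months from January 2067 through December 2067 contribute their day counts.
Then 1 day into January 2068.
Total: 30 + 31 + 28 + 31 + 30 + 31 + 30 + 31 + 31 + 30 + 31 + 30 + 31 + 1 = 396.

396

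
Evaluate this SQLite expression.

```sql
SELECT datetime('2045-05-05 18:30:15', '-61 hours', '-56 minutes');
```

-61 hours from 2045-05-05 18:30:15 is 2045-05-03 05:30:15 (crosses midnight).
-56 minutes from 2045-05-03 05:30:15 is 2045-05-03 04:34:15.

2045-05-03 04:34:15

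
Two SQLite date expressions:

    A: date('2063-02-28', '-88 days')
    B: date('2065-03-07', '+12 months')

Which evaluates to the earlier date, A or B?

A

A = 2062-12-02.
B = 2066-03-07.
A is earlier.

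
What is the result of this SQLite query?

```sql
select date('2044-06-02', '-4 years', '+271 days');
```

2041-02-28

Adding -4 years to 2044-06-02 gives 2040-06-02.
Applying '+271 days' to 2040-06-02: counting 271 days forward gives 2041-02-28.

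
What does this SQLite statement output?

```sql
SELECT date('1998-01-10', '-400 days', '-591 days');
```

Applying '-400 days' to 1998-01-10: counting 400 days back gives 1996-12-06.
Applying '-591 days' to 1996-12-06: counting 591 days back gives 1995-04-25.

1995-04-25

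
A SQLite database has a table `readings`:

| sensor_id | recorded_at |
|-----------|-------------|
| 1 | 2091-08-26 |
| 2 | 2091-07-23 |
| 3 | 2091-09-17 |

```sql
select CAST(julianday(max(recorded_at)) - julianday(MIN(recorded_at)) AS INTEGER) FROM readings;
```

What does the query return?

56

MIN = 2091-07-23, MAX = 2091-09-17.
8 days remain in July 2091 after the 23rd (31 − 23).
August 2091: 31 days.
Then 17 days into September 2091.
Total: 8 + 31 + 17 = 56.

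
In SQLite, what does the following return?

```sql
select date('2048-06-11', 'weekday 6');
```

`weekday 6` advances to the next Saturday; 2048-06-11 is a Thursday, so it moves forward to 2048-06-13.

2048-06-13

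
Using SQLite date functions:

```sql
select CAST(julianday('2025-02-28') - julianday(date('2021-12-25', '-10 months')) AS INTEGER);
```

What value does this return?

1464

Adding -10 months to 2021-12-25 gives 2021-02-25.
3 days remain in February 2021 after the 25th (28 − 25).
Full months from March 2021 through January 2025 contribute their day counts.
Then 28 days into February 2025.
Total: 3 + 31 + 30 + 31 + 30 + 31 + 31 + 30 + 31 + 30 + 31 + 31 + 28 + 31 + 30 + 31 + 30 + 31 + 31 + 30 + 31 + 30 + 31 + 31 + 28 + 31 + 30 + 31 + 30 + 31 + 31 + 30 + 31 + 30 + 31 + 31 + 29 + 31 + 30 + 31 + 30 + 31 + 31 + 30 + 31 + 30 + 31 + 31 + 28 = 1464.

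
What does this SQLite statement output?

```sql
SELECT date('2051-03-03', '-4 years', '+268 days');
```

2047-11-26

Adding -4 years to 2051-03-03 gives 2047-03-03.
Applying '+268 days' to 2047-03-03: counting 268 days forward gives 2047-11-26.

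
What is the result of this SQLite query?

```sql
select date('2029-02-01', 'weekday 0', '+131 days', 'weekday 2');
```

2029-06-19

`weekday 0` advances to the next Sunday; 2029-02-01 is a Thursday, so it moves forward to 2029-02-04.
Applying '+131 days' to 2029-02-04: counting 131 days forward gives 2029-06-15.
`weekday 2` advances to the next Tuesday; 2029-06-15 is a Friday, so it moves forward to 2029-06-19.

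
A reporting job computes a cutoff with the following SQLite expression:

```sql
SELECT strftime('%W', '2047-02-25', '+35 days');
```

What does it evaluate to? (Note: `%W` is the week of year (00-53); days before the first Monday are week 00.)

13

First apply '+35 days': 2047-02-25 → 2047-04-01.
2047-04-01 is a Monday. SQLite's %W counts Mondays since the year started; the result is 13.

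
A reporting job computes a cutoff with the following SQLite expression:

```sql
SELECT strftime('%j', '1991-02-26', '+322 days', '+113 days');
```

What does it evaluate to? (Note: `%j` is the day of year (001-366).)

First apply '+322 days', '+113 days': 1991-02-26 → 1992-05-06.
Day-of-year for 1992-05-06: days since 1992-01-01 inclusive = 127, zero-padded to 127.

127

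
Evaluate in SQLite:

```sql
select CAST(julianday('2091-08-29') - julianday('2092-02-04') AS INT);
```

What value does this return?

-159

2 days remain in August 2091 after the 29th (31 − 29).
September 2091: 30 days.
October 2091: 31 days.
November 2091: 30 days.
December 2091: 31 days.
January 2092: 31 days.
Then 4 days into February 2092.
Total: 2 + 30 + 31 + 30 + 31 + 31 + 4 = 159.
The subtraction is earlier − later, so the result is −159 → -159.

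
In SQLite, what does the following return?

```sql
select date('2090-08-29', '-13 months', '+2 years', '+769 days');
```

Adding -13 months to 2090-08-29 gives 2089-07-29.
Adding +2 years to 2089-07-29 gives 2091-07-29.
Applying '+769 days' to 2091-07-29: counting 769 days forward gives 2093-09-05.

2093-09-05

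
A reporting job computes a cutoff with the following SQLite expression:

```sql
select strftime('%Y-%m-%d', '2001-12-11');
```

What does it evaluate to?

2001-12-11

`%Y-%m-%d` extracts the ISO date: 2001-12-11.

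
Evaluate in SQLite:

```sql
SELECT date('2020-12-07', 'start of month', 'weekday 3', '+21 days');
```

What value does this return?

`start of month` rewinds 2020-12-07 to 2020-12-01.
`weekday 3` advances to the next Wednesday; 2020-12-01 is a Tuesday, so it moves forward to 2020-12-02.
Advancing 21 more days within December lands on 2020-12-23.

2020-12-23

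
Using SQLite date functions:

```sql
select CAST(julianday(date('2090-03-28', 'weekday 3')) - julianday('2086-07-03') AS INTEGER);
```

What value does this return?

`weekday 3` advances to the next Wednesday; 2090-03-28 is a Tuesday, so it moves forward to 2090-03-29.
28 days remain in July 2086 after the 3rd (31 − 3).
Full months from August 2086 through February 2090 contribute their day counts.
Then 29 days into March 2090.
Total: 28 + 31 + 30 + 31 + 30 + 31 + 31 + 28 + 31 + 30 + 31 + 30 + 31 + 31 + 30 + 31 + 30 + 31 + 31 + 29 + 31 + 30 + 31 + 30 + 31 + 31 + 30 + 31 + 30 + 31 + 31 + 28 + 31 + 30 + 31 + 30 + 31 + 31 + 30 + 31 + 30 + 31 + 31 + 28 + 29 = 1365.

1365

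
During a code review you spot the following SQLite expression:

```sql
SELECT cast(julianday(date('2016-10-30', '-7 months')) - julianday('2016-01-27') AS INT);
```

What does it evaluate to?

Adding -7 months to 2016-10-30 gives 2016-03-30.
4 days remain in January 2016 after the 27th (31 − 27).
February 2016: 29 days (leap year).
Then 30 days into March 2016.
Total: 4 + 29 + 30 = 63.

63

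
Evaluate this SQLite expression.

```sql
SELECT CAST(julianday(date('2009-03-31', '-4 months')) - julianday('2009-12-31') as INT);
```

-395

Adding -4 months to 2009-03-31 targets 2008-11-31. November 2008 has only 30 days, so SQLite normalizes the 1-day overflow forward to 2008-12-01.
30 days remain in December 2008 after the 1st (31 − 1).
Full months from January 2009 through November 2009 contribute their day counts.
Then 31 days into December 2009.
Total: 30 + 31 + 28 + 31 + 30 + 31 + 30 + 31 + 31 + 30 + 31 + 30 + 31 = 395.
The subtraction is earlier − later, so the result is −395 → -395.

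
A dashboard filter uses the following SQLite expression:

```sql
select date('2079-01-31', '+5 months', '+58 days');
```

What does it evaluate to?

2079-08-28

Adding +5 months to 2079-01-31 targets 2079-06-31. June 2079 has only 30 days, so SQLite normalizes the 1-day overflow forward to 2079-07-01.
Applying '+58 days' to 2079-07-01: counting 58 days forward gives 2079-08-28.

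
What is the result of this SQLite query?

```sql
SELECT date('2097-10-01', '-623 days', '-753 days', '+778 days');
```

Applying '-623 days' to 2097-10-01: counting 623 days back gives 2096-01-17.
Applying '-753 days' to 2096-01-17: counting 753 days back gives 2093-12-25.
Applying '+778 days' to 2093-12-25: counting 778 days forward gives 2096-02-11.

2096-02-11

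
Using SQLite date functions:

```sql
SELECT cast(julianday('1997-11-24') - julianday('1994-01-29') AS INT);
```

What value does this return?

1395

2 days remain in January 1994 after the 29th (31 − 29).
Full months from February 1994 through October 1997 contribute their day counts.
Then 24 days into November 1997.
Total: 2 + 28 + 31 + 30 + 31 + 30 + 31 + 31 + 30 + 31 + 30 + 31 + 31 + 28 + 31 + 30 + 31 + 30 + 31 + 31 + 30 + 31 + 30 + 31 + 31 + 29 + 31 + 30 + 31 + 30 + 31 + 31 + 30 + 31 + 30 + 31 + 31 + 28 + 31 + 30 + 31 + 30 + 31 + 31 + 30 + 31 + 24 = 1395.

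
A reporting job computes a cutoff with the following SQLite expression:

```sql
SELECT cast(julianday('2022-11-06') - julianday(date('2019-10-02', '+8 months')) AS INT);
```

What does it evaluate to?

887

Adding +8 months to 2019-10-02 gives 2020-06-02.
28 days remain in June 2020 after the 2nd (30 − 2).
Full months from July 2020 through October 2022 contribute their day counts.
Then 6 days into November 2022.
Total: 28 + 31 + 31 + 30 + 31 + 30 + 31 + 31 + 28 + 31 + 30 + 31 + 30 + 31 + 31 + 30 + 31 + 30 + 31 + 31 + 28 + 31 + 30 + 31 + 30 + 31 + 31 + 30 + 31 + 6 = 887.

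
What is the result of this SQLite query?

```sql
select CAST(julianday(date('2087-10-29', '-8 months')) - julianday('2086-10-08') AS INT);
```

Adding -8 months to 2087-10-29 targets 2087-02-29. February 2087 has only 28 days, so SQLite normalizes the 1-day overflow forward to 2087-03-01.
23 days remain in October 2086 after the 8th (31 − 8).
November 2086: 30 days.
December 2086: 31 days.
January 2087: 31 days.
February 2087: 28 days.
Then 1 day into March 2087.
Total: 23 + 30 + 31 + 31 + 28 + 1 = 144.

144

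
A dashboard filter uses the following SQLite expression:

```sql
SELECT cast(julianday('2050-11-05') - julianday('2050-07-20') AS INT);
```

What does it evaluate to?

108

11 days remain in July 2050 after the 20th (31 − 20).
August 2050: 31 days.
September 2050: 30 days.
October 2050: 31 days.
Then 5 days into November 2050.
Total: 11 + 31 + 30 + 31 + 5 = 108.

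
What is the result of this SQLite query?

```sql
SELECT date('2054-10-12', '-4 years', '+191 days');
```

Adding -4 years to 2054-10-12 gives 2050-10-12.
Applying '+191 days' to 2050-10-12: counting 191 days forward gives 2051-04-21.

2051-04-21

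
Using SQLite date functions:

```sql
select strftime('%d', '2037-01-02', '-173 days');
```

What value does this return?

First apply '-173 days': 2037-01-02 → 2036-07-13.
`%d` extracts the 2-digit day of month: 13.

13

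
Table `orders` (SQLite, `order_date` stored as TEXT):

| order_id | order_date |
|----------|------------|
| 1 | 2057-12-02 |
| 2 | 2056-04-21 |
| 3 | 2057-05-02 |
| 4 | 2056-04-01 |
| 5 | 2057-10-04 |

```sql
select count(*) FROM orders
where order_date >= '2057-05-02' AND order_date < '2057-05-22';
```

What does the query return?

1

Rows in [2057-05-02, 2057-05-22): 2057-05-02 → 1 row.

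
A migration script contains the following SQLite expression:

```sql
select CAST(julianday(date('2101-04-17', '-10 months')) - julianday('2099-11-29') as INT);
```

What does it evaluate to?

Adding -10 months to 2101-04-17 gives 2100-06-17.
1 day remains in November 2099 after the 29th (30 − 29).
Full months from December 2099 through May 2100 contribute their day counts.
Then 17 days into June 2100.
Total: 1 + 31 + 31 + 28 + 31 + 30 + 31 + 17 = 200.

200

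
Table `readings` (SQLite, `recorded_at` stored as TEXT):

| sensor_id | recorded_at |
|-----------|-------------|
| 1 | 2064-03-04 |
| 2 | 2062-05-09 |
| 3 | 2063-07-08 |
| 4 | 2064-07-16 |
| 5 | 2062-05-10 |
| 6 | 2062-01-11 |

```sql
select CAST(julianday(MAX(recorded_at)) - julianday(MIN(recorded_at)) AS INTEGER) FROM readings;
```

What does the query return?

917

MIN = 2062-01-11, MAX = 2064-07-16.
20 days remain in January 2062 after the 11th (31 − 11).
Full months from February 2062 through June 2064 contribute their day counts.
Then 16 days into July 2064.
Total: 20 + 28 + 31 + 30 + 31 + 30 + 31 + 31 + 30 + 31 + 30 + 31 + 31 + 28 + 31 + 30 + 31 + 30 + 31 + 31 + 30 + 31 + 30 + 31 + 31 + 29 + 31 + 30 + 31 + 30 + 16 = 917.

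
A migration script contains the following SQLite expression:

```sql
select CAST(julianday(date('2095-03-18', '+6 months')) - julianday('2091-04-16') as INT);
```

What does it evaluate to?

Adding +6 months to 2095-03-18 gives 2095-09-18.
14 days remain in April 2091 after the 16th (30 − 16).
Full months from May 2091 through August 2095 contribute their day counts.
Then 18 days into September 2095.
Total: 14 + 31 + 30 + 31 + 31 + 30 + 31 + 30 + 31 + 31 + 29 + 31 + 30 + 31 + 30 + 31 + 31 + 30 + 31 + 30 + 31 + 31 + 28 + 31 + 30 + 31 + 30 + 31 + 31 + 30 + 31 + 30 + 31 + 31 + 28 + 31 + 30 + 31 + 30 + 31 + 31 + 30 + 31 + 30 + 31 + 31 + 28 + 31 + 30 + 31 + 30 + 31 + 31 + 18 = 1616.

1616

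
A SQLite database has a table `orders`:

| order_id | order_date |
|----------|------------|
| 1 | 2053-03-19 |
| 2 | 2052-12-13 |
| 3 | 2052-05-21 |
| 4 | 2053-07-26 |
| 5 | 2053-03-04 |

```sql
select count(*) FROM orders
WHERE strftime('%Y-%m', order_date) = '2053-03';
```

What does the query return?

Rows with year-month 2053-03: 2053-03-19, 2053-03-04 → 2.

2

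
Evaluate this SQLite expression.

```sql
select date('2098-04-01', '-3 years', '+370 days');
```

2096-04-05

Adding -3 years to 2098-04-01 gives 2095-04-01.
Applying '+370 days' to 2095-04-01: counting 370 days forward gives 2096-04-05.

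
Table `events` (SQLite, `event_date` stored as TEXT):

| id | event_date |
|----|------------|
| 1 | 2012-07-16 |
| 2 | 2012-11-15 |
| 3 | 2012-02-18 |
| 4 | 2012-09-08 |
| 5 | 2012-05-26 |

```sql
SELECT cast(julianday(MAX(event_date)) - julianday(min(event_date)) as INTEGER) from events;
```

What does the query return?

271

MIN = 2012-02-18, MAX = 2012-11-15.
11 days remain in February 2012 after the 18th (29 − 18).
Full months from March 2012 through October 2012 contribute their day counts.
Then 15 days into November 2012.
Total: 11 + 31 + 30 + 31 + 30 + 31 + 31 + 30 + 31 + 15 = 271.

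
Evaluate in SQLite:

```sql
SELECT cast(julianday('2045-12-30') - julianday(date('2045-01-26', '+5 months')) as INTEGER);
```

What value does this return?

187

Adding +5 months to 2045-01-26 gives 2045-06-26.
4 days remain in June 2045 after the 26th (30 − 26).
July 2045: 31 days.
August 2045: 31 days.
September 2045: 30 days.
October 2045: 31 days.
November 2045: 30 days.
Then 30 days into December 2045.
Total: 4 + 31 + 31 + 30 + 31 + 30 + 30 = 187.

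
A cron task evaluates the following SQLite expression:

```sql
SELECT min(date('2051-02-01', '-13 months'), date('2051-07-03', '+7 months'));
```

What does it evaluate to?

date('2051-02-01', '-13 months') → 2050-01-01.
date('2051-07-03', '+7 months') → 2052-02-03.
Earlier of the two is 2050-01-01.

2050-01-01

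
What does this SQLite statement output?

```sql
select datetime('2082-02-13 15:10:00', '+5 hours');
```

2082-02-13 20:10:00

+5 hours from 2082-02-13 15:10:00 is 2082-02-13 20:10:00.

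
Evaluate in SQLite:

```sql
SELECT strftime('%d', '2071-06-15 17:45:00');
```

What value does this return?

15

`%d` extracts the 2-digit day of month: 15.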